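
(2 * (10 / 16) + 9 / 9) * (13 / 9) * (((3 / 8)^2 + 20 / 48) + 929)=2320175 / 768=3021.06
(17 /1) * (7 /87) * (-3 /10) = -119 /290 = -0.41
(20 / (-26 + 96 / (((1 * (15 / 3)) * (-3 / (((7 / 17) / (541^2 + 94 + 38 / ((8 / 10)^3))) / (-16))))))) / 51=-156186250 / 10355148151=-0.02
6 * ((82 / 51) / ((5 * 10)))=82 / 425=0.19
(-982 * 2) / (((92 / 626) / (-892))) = 274170472 / 23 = 11920455.30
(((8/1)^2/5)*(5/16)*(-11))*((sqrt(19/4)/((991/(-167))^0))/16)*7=-77*sqrt(19)/8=-41.95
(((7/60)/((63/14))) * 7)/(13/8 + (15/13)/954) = 135044/1210095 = 0.11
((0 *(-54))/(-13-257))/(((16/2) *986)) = 0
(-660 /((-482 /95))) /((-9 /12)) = -41800 /241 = -173.44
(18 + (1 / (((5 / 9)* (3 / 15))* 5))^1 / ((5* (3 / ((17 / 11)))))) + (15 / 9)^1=16378 / 825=19.85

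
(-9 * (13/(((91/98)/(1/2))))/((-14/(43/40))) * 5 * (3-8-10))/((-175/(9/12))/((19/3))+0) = 9.85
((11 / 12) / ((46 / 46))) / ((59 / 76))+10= 1979 / 177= 11.18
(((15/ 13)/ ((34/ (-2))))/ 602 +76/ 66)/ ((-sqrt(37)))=-5055101 * sqrt(37)/ 162444282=-0.19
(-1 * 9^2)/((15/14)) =-378/5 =-75.60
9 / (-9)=-1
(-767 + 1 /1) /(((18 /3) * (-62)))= 383 /186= 2.06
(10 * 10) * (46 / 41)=4600 / 41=112.20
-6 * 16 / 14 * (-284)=13632 / 7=1947.43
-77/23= -3.35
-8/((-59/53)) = 424/59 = 7.19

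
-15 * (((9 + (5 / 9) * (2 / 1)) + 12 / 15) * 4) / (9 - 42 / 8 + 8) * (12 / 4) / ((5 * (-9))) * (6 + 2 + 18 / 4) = 19640 / 423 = 46.43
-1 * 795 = -795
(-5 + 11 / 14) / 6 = -59 / 84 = -0.70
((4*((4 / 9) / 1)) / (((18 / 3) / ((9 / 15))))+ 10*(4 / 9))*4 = 18.49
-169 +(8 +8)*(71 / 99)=-15595 / 99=-157.53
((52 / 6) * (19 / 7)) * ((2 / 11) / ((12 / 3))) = 247 / 231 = 1.07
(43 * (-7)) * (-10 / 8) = 1505 / 4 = 376.25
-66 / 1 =-66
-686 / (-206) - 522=-53423 / 103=-518.67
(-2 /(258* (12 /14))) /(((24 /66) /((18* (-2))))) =77 /86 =0.90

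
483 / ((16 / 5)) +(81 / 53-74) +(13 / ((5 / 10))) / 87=5810941 / 73776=78.76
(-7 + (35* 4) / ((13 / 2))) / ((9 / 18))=378 / 13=29.08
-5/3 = -1.67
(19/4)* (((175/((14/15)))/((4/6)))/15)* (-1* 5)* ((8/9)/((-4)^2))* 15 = -371.09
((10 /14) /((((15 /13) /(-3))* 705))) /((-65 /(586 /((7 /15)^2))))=1758 /16121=0.11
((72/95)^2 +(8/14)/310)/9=1128538/17625825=0.06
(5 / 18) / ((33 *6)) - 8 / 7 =-28477 / 24948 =-1.14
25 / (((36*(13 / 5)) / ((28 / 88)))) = 875 / 10296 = 0.08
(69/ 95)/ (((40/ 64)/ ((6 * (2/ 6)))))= 1104/ 475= 2.32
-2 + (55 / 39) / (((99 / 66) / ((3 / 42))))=-1583 / 819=-1.93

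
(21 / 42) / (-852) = -1 / 1704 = -0.00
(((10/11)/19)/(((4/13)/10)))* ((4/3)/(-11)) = -1300/6897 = -0.19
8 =8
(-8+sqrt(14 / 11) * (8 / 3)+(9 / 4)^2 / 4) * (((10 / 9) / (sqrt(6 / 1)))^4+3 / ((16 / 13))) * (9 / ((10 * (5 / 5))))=-1009794641 / 67184640+2342911 * sqrt(154) / 4330260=-8.32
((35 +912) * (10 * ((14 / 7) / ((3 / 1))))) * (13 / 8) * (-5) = -307775 / 6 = -51295.83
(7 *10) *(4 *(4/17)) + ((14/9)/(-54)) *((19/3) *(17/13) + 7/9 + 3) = 31674811/483327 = 65.53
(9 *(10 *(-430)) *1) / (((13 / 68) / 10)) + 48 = -26315376 / 13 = -2024259.69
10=10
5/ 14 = 0.36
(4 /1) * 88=352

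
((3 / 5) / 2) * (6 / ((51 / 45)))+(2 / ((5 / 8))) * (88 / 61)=32171 / 5185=6.20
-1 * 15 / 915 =-1 / 61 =-0.02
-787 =-787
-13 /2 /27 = -13 /54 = -0.24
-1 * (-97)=97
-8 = -8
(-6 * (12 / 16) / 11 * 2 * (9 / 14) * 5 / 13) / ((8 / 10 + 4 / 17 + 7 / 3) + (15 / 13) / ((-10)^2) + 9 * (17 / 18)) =-0.02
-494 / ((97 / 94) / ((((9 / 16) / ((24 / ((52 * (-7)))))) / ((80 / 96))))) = 9507771 / 1940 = 4900.91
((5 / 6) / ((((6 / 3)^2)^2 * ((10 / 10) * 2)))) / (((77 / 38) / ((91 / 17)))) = 1235 / 17952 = 0.07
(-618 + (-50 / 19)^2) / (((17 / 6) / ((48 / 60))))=-5294352 / 30685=-172.54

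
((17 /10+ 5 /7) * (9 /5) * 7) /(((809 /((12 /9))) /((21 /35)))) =3042 /101125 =0.03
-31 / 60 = -0.52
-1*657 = -657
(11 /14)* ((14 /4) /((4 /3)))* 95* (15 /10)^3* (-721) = -61029045 /128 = -476789.41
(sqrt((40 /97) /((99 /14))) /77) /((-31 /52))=-208*sqrt(37345) /7640787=-0.01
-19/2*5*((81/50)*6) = -4617/10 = -461.70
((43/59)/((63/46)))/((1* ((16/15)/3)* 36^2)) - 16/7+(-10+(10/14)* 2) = -10.86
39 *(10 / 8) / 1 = 195 / 4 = 48.75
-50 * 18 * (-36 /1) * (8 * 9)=2332800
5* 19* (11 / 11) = 95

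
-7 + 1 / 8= -55 / 8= -6.88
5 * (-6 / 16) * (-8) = 15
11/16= 0.69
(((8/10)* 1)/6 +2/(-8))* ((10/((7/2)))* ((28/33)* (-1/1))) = 28/99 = 0.28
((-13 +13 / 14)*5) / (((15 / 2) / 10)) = -1690 / 21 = -80.48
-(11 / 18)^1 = -11 / 18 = -0.61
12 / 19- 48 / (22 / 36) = -16284 / 209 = -77.91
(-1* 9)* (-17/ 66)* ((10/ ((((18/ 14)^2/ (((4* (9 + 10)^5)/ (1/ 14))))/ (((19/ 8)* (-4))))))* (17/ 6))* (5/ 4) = -116587926147175/ 1782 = -65425323314.91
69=69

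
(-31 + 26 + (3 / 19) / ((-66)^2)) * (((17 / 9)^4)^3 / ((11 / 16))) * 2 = -642930630249888020632 / 21427081644204027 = -30005.52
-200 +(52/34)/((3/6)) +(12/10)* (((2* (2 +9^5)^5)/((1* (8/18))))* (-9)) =-2966138854337759685281973621/85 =-34895751227503055120964400.00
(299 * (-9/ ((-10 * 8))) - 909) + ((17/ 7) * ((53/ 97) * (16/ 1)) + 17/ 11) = -509437081/ 597520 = -852.59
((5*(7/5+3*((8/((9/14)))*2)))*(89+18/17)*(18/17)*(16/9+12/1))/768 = 54153001/83232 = 650.63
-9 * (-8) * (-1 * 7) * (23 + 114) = -69048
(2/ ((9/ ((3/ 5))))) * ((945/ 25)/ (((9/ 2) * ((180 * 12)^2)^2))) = 7/ 136048896000000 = 0.00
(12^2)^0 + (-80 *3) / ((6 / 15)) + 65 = -534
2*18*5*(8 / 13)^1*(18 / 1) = 25920 / 13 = 1993.85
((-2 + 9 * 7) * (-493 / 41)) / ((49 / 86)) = -1287.35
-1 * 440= -440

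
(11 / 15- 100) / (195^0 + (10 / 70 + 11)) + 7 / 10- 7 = -36911 / 2550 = -14.47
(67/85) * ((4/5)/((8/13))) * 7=6097/850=7.17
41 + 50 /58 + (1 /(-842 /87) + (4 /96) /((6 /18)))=4090869 /97672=41.88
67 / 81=0.83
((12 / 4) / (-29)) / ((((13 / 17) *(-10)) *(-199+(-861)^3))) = -3 / 141547439800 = -0.00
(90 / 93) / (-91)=-30 / 2821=-0.01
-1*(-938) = 938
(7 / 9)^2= 49 / 81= 0.60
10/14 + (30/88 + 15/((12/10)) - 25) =-3525/308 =-11.44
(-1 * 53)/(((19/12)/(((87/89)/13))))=-55332/21983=-2.52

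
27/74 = 0.36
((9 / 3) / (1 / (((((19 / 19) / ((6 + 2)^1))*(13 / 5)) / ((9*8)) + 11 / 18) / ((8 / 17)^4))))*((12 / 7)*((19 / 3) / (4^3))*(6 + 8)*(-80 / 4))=-937857309 / 524288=-1788.82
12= 12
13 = 13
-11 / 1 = -11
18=18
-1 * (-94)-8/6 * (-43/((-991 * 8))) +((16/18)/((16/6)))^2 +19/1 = 2017547/17838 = 113.10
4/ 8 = 1/ 2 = 0.50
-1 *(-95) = 95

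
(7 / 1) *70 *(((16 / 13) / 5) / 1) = 1568 / 13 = 120.62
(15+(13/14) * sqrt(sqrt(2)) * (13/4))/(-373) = -15/373 - 169 * 2^(1/4)/20888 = -0.05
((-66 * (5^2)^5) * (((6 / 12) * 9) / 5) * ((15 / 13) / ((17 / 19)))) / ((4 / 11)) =-1818544921875 / 884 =-2057177513.43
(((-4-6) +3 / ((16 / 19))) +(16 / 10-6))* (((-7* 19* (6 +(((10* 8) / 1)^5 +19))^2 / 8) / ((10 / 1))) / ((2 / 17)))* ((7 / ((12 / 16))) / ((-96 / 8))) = -654839786552258325050025 / 512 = -1278983958109879541113.33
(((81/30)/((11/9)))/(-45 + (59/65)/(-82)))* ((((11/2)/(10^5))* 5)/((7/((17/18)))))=-244647/134349040000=-0.00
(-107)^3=-1225043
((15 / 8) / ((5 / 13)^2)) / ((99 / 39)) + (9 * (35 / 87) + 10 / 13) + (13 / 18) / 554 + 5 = 5948510527 / 413538840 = 14.38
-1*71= -71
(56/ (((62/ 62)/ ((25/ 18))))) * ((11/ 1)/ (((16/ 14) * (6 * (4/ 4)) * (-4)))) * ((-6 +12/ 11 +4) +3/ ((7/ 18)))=-22925/ 108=-212.27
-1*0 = 0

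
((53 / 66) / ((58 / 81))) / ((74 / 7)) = 10017 / 94424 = 0.11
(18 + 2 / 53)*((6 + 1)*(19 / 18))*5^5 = 198668750 / 477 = 416496.33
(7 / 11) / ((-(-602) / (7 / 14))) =1 / 1892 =0.00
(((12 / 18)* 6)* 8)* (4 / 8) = 16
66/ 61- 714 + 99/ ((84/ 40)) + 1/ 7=-284225/ 427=-665.63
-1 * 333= -333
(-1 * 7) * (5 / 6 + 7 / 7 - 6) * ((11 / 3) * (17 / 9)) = 32725 / 162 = 202.01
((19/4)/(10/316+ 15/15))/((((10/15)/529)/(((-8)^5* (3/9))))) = -6504685568/163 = -39906046.43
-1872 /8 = -234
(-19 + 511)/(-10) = -246/5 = -49.20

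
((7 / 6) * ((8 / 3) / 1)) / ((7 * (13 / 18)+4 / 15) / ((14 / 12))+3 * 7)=0.12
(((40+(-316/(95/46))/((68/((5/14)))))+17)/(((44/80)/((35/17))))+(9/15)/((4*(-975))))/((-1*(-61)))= 82588939599/23948996500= 3.45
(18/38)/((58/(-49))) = -441/1102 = -0.40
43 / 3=14.33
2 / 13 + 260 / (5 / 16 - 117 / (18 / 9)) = -52218 / 12103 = -4.31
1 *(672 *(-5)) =-3360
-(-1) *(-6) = -6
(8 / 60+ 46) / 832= 173 / 3120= 0.06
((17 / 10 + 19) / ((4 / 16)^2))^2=2742336 / 25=109693.44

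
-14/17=-0.82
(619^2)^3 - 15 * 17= 56252767574402026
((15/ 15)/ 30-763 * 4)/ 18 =-91559/ 540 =-169.55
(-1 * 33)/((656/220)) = -1815/164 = -11.07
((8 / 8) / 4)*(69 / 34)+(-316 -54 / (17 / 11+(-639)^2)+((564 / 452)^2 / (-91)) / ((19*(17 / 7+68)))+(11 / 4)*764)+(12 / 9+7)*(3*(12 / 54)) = 225154232196536290637 / 125709850480781736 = 1791.06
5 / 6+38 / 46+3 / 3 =367 / 138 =2.66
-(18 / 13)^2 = -324 / 169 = -1.92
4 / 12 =1 / 3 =0.33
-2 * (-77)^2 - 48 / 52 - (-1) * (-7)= -154257 / 13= -11865.92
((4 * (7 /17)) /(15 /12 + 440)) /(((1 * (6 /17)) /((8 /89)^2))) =3584 /41941695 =0.00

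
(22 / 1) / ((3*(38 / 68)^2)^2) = 29399392 / 1172889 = 25.07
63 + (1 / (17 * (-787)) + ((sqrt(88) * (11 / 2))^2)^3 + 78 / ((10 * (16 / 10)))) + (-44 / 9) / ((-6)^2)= 163539556093767133 / 8669592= 18863581595.74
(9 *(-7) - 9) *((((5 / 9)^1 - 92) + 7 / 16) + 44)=6769 / 2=3384.50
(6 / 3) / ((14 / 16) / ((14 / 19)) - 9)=-32 / 125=-0.26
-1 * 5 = -5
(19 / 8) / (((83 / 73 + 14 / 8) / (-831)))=-384199 / 562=-683.63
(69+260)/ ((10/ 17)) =5593/ 10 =559.30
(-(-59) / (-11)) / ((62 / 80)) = -2360 / 341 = -6.92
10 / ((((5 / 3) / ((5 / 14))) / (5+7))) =180 / 7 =25.71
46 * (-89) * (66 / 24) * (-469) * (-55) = -580826015 / 2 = -290413007.50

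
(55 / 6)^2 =3025 / 36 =84.03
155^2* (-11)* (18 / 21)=-1585650 / 7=-226521.43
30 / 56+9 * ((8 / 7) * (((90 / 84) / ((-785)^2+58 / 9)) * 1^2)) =582358155 / 1087032268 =0.54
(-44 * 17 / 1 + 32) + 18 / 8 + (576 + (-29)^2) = 2813 / 4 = 703.25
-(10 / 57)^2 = -0.03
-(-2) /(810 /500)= 100 /81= 1.23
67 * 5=335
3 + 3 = 6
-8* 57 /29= -456 /29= -15.72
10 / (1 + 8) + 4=46 / 9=5.11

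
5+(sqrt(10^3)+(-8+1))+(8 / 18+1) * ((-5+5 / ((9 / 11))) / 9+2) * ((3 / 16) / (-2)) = -4447 / 1944+10 * sqrt(10) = 29.34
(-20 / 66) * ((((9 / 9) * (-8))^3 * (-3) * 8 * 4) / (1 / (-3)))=491520 / 11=44683.64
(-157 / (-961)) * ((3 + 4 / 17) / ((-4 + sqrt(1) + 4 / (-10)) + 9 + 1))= 3925 / 49011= 0.08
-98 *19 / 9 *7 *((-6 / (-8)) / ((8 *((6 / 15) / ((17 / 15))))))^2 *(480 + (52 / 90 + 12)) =-20873866279 / 414720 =-50332.43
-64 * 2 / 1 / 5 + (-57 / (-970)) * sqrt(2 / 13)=-128 / 5 + 57 * sqrt(26) / 12610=-25.58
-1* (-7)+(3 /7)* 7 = 10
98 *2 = 196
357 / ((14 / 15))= 765 / 2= 382.50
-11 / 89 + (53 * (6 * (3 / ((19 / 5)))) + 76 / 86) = 18310061 / 72713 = 251.81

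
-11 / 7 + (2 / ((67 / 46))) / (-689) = -508437 / 323141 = -1.57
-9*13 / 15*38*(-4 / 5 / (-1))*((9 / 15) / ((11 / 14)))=-248976 / 1375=-181.07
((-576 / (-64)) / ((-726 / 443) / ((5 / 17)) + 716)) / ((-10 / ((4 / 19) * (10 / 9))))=-4430 / 14949181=-0.00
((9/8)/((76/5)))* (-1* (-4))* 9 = 405/152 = 2.66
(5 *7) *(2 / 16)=35 / 8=4.38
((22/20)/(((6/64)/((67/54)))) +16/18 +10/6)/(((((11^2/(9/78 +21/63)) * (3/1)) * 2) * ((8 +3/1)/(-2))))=-48517/25227774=-0.00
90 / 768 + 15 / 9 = 685 / 384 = 1.78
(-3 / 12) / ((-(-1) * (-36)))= 1 / 144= 0.01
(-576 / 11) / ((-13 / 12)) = 6912 / 143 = 48.34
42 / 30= 7 / 5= 1.40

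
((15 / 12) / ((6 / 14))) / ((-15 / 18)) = -7 / 2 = -3.50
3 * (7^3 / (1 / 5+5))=5145 / 26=197.88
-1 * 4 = -4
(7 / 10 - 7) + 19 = 127 / 10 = 12.70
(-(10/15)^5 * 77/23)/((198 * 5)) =-112/251505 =-0.00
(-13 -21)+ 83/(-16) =-627/16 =-39.19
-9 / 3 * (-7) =21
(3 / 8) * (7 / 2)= 21 / 16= 1.31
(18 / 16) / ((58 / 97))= 1.88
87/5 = 17.40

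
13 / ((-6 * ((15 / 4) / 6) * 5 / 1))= -52 / 75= -0.69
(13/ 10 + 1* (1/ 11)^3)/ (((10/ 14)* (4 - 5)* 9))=-40397/ 199650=-0.20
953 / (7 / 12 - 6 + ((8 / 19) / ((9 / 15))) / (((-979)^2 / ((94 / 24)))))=-624761682732 / 3551022025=-175.94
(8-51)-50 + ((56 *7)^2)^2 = 23612624803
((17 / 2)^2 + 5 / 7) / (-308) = -0.24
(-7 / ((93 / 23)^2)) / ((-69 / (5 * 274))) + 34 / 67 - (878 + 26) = -1555897508 / 1738449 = -894.99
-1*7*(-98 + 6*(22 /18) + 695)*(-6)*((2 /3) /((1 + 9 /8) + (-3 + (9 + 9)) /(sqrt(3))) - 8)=-2754860752 /13533 + 16244480*sqrt(3) /13533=-201487.07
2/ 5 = 0.40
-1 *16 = -16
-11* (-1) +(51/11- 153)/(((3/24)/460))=-6005639/11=-545967.18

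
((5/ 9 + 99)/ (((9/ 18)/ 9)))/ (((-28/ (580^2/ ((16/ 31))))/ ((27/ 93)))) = -12110400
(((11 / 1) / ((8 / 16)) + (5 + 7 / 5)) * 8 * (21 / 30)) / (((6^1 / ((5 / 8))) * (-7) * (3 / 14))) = -497 / 45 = -11.04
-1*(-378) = 378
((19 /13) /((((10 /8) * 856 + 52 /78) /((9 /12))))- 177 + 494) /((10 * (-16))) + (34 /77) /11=-3994301023 /2057735680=-1.94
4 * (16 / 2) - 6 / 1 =26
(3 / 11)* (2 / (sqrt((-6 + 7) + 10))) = 6* sqrt(11) / 121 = 0.16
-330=-330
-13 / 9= -1.44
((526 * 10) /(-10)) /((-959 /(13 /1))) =6838 /959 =7.13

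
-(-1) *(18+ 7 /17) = 313 /17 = 18.41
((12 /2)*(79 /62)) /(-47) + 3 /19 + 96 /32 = 82917 /27683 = 3.00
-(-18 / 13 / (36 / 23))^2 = -529 / 676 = -0.78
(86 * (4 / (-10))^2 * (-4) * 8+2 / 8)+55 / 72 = -790751 / 1800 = -439.31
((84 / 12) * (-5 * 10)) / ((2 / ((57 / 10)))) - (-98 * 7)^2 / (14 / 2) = -136451 / 2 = -68225.50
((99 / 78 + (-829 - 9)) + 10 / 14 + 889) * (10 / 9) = 48215 / 819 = 58.87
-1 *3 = -3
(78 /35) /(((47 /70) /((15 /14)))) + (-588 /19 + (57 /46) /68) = -535226109 /19553128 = -27.37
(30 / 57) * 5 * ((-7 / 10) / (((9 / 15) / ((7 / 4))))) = -1225 / 228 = -5.37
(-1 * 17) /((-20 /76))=323 /5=64.60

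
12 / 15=4 / 5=0.80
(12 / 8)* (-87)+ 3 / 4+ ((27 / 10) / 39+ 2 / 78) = -101131 / 780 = -129.66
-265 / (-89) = 265 / 89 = 2.98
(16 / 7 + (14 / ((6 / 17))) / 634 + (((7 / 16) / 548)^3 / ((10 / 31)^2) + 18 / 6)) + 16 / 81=67190674309265743597 / 12115572604718284800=5.55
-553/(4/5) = -2765/4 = -691.25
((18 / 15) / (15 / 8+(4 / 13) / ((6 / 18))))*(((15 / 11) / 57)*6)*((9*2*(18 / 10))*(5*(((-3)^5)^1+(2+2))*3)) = -144960192 / 20273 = -7150.41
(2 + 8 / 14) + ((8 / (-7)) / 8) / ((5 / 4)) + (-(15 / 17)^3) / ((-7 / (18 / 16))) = 3532019 / 1375640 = 2.57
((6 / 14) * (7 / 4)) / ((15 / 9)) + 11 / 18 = 191 / 180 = 1.06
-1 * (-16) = 16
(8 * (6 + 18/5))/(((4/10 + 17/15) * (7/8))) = 9216/161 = 57.24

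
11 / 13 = 0.85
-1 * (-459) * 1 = 459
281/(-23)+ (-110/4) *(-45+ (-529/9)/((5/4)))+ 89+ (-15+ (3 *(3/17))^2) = 310203073/119646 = 2592.67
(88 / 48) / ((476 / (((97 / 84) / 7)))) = 1067 / 1679328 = 0.00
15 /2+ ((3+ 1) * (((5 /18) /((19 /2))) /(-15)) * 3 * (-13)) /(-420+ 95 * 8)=218051 /29070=7.50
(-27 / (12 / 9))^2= 410.06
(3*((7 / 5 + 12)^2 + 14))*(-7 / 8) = -101619 / 200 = -508.10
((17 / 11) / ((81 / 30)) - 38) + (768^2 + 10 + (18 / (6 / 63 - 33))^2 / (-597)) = 16644389275259942 / 28220559543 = 589796.57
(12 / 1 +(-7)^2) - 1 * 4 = 57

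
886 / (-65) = -886 / 65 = -13.63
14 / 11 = 1.27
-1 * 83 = -83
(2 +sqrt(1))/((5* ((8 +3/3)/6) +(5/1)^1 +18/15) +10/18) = 270/1283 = 0.21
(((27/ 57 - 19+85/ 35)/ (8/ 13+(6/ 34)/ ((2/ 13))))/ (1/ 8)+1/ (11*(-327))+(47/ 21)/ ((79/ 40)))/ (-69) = 235324726969/ 225716448881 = 1.04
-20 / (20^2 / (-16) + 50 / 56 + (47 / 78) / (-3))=65520 / 79633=0.82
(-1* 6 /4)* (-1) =3 /2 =1.50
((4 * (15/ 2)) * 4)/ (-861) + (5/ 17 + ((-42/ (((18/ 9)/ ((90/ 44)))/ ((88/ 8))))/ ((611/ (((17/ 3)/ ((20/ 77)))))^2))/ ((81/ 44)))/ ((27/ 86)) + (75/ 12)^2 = 38.82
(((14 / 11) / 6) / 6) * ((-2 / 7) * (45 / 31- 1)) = -14 / 3069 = -0.00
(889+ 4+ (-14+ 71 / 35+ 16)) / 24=7849 / 210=37.38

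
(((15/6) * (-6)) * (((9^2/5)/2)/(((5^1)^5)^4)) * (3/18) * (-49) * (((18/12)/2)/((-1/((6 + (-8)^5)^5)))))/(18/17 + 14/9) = 112658964121.27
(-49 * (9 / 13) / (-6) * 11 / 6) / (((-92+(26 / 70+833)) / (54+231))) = 5376525 / 1349296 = 3.98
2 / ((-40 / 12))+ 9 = 42 / 5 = 8.40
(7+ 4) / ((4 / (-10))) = -55 / 2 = -27.50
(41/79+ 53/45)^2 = 36385024/12638025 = 2.88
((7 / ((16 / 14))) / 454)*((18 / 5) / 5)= 441 / 45400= 0.01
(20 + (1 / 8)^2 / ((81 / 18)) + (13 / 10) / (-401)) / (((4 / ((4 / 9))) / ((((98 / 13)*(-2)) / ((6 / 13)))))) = -565897717 / 7795440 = -72.59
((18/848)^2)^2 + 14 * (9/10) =2036122873893/161597050880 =12.60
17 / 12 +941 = 11309 / 12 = 942.42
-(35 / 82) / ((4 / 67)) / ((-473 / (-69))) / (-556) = 0.00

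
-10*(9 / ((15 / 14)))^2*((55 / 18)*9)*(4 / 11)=-7056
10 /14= 5 /7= 0.71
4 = 4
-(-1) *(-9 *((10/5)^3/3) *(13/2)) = -156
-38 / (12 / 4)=-38 / 3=-12.67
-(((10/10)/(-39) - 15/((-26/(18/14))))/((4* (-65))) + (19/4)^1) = -4.75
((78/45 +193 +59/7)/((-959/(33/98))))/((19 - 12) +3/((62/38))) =-1818553/225321845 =-0.01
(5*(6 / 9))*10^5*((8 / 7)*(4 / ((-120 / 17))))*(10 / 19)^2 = -1360000000 / 22743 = -59798.62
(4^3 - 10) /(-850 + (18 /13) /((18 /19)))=-0.06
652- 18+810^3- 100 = 531441534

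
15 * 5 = 75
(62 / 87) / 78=31 / 3393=0.01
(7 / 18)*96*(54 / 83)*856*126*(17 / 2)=1848220416 / 83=22267715.86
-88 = -88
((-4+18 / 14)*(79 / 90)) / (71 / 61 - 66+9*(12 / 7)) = 91561 / 1898730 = 0.05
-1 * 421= -421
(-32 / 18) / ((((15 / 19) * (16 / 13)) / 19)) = -4693 / 135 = -34.76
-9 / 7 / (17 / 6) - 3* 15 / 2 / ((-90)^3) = -1749481 / 3855600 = -0.45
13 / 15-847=-12692 / 15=-846.13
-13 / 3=-4.33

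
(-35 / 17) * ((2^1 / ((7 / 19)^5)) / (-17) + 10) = 10475040 / 693889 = 15.10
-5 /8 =-0.62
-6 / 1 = -6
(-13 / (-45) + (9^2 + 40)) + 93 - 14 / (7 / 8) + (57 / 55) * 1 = 98666 / 495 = 199.33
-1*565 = -565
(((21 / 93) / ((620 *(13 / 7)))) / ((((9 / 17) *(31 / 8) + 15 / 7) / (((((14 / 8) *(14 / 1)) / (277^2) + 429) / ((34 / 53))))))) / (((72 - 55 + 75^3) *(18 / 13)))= 1196787760049 / 22359188194958189520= 0.00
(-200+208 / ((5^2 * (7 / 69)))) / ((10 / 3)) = -30972 / 875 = -35.40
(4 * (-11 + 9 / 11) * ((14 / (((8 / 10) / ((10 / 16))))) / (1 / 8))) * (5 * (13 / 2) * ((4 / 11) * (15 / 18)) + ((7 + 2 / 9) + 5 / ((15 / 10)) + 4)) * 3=-94707200 / 363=-260901.38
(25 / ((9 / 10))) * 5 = 138.89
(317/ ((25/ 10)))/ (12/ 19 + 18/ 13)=78299/ 1245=62.89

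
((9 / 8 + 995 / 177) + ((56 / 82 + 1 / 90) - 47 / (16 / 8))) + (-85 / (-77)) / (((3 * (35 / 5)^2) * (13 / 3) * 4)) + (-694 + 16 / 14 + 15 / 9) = -30209337272251 / 42713831160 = -707.25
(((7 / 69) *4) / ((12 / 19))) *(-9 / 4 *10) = -665 / 46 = -14.46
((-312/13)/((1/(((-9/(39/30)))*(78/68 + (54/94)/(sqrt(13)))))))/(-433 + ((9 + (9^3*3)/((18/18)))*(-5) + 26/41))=-44280/2651473 - 797040*sqrt(13)/1238861767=-0.02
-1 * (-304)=304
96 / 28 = 3.43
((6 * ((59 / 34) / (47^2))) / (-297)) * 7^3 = -20237 / 3717747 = -0.01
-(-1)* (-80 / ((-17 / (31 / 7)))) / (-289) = -2480 / 34391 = -0.07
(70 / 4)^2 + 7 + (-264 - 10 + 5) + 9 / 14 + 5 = 1397 / 28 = 49.89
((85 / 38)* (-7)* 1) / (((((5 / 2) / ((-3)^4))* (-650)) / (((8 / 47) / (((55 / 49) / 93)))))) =175699692 / 15962375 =11.01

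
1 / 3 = 0.33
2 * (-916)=-1832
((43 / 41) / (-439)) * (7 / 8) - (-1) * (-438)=-63068797 / 143992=-438.00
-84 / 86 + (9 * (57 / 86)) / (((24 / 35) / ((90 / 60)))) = 16611 / 1376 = 12.07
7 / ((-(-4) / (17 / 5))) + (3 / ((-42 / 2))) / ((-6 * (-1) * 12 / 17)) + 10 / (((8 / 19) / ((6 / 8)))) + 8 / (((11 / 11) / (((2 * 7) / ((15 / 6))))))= 69077 / 1008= 68.53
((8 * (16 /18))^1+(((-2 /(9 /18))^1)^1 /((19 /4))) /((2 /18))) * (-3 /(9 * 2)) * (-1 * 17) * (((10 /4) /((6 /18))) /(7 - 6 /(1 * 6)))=-1.66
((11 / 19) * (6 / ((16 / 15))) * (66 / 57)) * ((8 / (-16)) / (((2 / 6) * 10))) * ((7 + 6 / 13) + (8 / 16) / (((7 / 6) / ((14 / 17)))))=-5642109 / 1276496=-4.42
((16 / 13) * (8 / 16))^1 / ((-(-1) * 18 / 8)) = 32 / 117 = 0.27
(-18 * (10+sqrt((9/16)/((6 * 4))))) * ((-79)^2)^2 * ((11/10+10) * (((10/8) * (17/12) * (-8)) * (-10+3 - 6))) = -14332266555165 - 2866453311033 * sqrt(6)/32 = -14551683679650.69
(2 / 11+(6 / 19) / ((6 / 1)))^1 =49 / 209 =0.23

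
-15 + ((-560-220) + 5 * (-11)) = -850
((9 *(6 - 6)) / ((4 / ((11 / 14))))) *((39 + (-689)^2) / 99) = 0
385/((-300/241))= -18557/60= -309.28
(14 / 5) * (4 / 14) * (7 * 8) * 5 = 224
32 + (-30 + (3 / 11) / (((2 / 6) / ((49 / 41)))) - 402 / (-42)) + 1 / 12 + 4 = 630109 / 37884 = 16.63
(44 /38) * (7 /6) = 77 /57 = 1.35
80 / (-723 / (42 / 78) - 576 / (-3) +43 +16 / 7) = -280 / 3869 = -0.07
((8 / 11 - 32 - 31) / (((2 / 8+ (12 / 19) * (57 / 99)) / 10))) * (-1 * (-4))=-109600 / 27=-4059.26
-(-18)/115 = 18/115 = 0.16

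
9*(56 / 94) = 252 / 47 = 5.36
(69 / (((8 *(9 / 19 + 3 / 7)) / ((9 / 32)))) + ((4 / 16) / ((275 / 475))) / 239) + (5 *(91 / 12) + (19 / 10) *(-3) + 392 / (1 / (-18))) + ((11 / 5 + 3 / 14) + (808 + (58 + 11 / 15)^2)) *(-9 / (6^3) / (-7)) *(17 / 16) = -1245533427080599 / 178082150400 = -6994.15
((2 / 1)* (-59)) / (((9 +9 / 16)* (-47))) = 1888 / 7191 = 0.26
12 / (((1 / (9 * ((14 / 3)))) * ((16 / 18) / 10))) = 5670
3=3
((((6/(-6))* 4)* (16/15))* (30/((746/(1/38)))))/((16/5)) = -10/7087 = -0.00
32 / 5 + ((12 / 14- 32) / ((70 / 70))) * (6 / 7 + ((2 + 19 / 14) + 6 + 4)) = -106887 / 245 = -436.27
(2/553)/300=1/82950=0.00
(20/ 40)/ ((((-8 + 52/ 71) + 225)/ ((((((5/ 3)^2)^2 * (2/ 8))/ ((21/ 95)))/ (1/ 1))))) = 0.02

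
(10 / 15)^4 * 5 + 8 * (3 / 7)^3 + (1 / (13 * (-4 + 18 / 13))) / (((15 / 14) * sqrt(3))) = 44936 / 27783 - 7 * sqrt(3) / 765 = 1.60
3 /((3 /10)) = 10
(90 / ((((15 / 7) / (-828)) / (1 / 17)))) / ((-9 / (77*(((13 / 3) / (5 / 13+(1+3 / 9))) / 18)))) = 2452.55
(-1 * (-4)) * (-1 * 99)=-396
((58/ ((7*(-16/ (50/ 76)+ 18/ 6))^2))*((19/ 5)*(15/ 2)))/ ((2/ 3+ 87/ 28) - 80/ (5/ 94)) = -12397500/ 250604281837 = -0.00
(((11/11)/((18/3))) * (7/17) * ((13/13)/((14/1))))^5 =1/353305857024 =0.00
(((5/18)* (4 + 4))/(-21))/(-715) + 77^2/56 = 22891901/216216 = 105.88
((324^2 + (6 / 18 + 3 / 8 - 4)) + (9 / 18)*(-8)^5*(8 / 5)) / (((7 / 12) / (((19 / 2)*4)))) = 5130541.23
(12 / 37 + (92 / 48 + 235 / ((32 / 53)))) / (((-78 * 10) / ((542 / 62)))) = -75363203 / 17177472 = -4.39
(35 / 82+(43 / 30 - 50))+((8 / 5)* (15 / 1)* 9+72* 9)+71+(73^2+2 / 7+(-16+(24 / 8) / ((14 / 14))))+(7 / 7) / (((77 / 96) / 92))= 299181653 / 47355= 6317.85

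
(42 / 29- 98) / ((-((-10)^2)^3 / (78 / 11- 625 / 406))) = 0.00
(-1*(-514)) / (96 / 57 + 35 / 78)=761748 / 3161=240.98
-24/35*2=-1.37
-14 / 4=-7 / 2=-3.50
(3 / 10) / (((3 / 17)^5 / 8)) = 5679428 / 405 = 14023.28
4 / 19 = 0.21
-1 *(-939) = 939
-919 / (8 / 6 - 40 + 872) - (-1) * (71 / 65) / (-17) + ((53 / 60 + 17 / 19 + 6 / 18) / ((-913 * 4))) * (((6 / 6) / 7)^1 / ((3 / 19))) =-1788178409 / 1531530000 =-1.17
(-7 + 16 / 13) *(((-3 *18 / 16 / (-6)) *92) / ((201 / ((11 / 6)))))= -2.72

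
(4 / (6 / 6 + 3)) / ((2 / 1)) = 1 / 2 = 0.50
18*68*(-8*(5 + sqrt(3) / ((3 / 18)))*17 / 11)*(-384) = 319610880 / 11 + 383533056*sqrt(3) / 11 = 89446329.03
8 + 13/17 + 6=251/17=14.76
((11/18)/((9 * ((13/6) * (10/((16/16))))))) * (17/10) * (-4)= -187/8775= -0.02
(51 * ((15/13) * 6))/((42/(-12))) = -9180/91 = -100.88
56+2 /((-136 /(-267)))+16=5163 /68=75.93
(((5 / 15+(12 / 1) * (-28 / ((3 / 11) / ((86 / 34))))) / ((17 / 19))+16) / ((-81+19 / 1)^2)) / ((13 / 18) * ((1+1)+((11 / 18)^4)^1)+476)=-473248131768 / 250609895451133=-0.00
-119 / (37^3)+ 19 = 19.00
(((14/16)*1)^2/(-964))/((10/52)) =-0.00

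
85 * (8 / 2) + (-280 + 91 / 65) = 307 / 5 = 61.40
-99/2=-49.50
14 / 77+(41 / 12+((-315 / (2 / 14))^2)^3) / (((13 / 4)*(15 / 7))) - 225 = 106199759695644627993952 / 6435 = 16503459160162335352.60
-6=-6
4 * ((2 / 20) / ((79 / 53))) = 106 / 395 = 0.27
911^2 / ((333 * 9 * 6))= 46.15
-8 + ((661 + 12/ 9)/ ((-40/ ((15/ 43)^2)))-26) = -532733/ 14792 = -36.01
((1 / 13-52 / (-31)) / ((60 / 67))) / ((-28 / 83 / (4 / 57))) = -561661 / 1378260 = -0.41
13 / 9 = 1.44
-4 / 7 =-0.57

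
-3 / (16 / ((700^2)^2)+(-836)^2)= -45018750000 / 10487808100000001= -0.00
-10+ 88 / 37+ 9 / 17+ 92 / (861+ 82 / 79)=-299226989 / 42835529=-6.99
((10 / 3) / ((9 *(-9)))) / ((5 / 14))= -28 / 243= -0.12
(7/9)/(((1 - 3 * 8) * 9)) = -7/1863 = -0.00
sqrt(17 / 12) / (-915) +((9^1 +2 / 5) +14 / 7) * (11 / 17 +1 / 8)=8.80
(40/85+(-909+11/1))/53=-15258/901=-16.93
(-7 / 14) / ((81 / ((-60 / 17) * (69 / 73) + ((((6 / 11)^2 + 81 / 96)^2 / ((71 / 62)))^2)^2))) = 18393958291712456502997767326123721871 / 1792422916877348338672046901807481356288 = 0.01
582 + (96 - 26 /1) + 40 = 692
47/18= 2.61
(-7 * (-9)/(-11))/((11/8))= -504/121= -4.17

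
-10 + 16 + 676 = 682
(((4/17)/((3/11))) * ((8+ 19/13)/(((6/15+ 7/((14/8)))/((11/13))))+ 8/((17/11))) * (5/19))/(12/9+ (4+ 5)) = 4421890/28767349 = 0.15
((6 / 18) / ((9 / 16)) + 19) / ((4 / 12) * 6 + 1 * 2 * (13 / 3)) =529 / 288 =1.84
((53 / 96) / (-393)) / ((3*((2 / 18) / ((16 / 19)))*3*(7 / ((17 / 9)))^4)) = -4426613 / 705764158722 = -0.00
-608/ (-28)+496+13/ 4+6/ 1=14755/ 28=526.96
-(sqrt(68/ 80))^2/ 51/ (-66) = 1/ 3960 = 0.00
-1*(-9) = 9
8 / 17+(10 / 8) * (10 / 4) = 489 / 136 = 3.60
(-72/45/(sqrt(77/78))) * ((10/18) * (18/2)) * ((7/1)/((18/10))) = -40 * sqrt(6006)/99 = -31.31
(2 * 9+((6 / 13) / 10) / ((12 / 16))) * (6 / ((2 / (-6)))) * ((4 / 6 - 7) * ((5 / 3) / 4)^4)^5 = 27722742328643798828125 / 336412439337265941970944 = 0.08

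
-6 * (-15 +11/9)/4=62/3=20.67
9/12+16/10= 47/20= 2.35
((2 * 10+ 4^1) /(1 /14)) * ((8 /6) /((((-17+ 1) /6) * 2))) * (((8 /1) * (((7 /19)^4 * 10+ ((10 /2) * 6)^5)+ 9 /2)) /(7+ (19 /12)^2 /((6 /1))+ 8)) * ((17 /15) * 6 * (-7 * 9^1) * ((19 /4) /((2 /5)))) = 6393556847309692032 /1186607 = 5388099722409.94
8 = 8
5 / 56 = 0.09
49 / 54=0.91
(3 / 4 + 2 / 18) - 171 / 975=8023 / 11700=0.69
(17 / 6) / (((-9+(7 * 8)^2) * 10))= 17 / 187620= 0.00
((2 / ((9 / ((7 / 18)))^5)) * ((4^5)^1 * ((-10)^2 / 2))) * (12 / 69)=215129600 / 80196041223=0.00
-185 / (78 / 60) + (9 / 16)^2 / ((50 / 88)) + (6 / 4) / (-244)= -179861237 / 1268800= -141.76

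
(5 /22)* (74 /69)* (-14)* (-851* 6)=191660 /11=17423.64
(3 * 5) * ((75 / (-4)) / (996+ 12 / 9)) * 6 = -10125 / 5984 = -1.69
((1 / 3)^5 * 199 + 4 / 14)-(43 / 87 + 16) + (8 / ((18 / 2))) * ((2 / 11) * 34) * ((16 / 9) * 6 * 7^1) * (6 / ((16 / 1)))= 75135898 / 542619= 138.47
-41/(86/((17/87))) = -697/7482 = -0.09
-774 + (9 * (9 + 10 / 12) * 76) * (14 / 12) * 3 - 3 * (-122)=23133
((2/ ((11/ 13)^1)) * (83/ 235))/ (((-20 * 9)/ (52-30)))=-1079/ 10575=-0.10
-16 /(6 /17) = -136 /3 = -45.33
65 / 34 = 1.91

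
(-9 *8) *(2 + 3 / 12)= -162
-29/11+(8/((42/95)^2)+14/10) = 962762/24255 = 39.69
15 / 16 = 0.94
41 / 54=0.76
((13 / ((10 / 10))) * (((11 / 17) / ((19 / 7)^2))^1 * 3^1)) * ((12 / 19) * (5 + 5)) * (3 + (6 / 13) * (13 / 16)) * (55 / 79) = 468242775 / 9211637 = 50.83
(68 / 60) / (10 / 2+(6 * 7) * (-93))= -17 / 58515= -0.00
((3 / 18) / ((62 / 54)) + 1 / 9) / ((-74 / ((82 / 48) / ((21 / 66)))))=-64493 / 3468528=-0.02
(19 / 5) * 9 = 171 / 5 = 34.20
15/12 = 5/4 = 1.25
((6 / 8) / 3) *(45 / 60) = 3 / 16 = 0.19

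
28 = 28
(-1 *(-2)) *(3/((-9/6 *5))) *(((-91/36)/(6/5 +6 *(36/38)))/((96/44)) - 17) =13.73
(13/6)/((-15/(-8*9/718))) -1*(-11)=19771/1795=11.01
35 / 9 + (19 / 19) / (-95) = 3316 / 855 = 3.88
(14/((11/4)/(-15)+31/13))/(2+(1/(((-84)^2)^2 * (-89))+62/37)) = 1790323504220160/1034704539381719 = 1.73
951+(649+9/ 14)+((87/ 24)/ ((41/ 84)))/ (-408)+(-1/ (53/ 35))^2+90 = 370818805107/ 219281776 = 1691.06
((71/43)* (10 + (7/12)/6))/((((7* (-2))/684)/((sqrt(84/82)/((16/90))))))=-44132535* sqrt(1722)/394912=-4637.41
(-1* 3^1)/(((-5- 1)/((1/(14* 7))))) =0.01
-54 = -54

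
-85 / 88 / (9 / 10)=-425 / 396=-1.07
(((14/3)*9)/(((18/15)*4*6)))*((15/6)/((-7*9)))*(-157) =9.09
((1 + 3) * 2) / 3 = 8 / 3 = 2.67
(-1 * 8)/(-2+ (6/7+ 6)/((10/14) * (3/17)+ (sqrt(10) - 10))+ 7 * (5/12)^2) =106781143680/20277119917 - 5369462784 * sqrt(10)/20277119917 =4.43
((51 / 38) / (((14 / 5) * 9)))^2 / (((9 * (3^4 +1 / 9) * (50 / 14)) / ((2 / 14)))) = 289 / 1859467680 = 0.00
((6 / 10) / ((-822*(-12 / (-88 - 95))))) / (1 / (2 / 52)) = -61 / 142480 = -0.00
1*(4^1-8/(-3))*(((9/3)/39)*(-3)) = -1.54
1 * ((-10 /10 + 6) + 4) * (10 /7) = 90 /7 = 12.86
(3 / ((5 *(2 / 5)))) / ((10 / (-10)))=-3 / 2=-1.50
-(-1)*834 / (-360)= -139 / 60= -2.32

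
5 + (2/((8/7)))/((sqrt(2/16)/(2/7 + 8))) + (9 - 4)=10 + 29 *sqrt(2)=51.01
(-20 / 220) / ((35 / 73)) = -73 / 385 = -0.19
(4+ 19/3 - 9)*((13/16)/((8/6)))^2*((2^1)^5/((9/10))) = 845/48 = 17.60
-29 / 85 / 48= -0.01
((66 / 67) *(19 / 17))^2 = 1572516 / 1297321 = 1.21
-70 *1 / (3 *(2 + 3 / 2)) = -20 / 3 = -6.67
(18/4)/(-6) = -3/4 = -0.75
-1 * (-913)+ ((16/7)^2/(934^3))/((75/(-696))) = 113908860640851/124763264675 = 913.00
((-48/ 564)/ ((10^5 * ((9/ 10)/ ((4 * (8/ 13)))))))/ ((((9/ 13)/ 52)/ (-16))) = 6656/ 2379375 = 0.00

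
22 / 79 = 0.28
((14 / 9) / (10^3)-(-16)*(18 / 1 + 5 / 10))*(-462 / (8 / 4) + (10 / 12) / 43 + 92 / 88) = -68061.17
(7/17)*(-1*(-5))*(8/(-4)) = -70/17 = -4.12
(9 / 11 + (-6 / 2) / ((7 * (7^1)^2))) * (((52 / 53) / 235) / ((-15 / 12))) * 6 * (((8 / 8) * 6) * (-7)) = 0.68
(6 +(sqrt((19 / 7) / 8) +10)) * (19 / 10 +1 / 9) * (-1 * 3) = -1448 / 15 - 181 * sqrt(266) / 840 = -100.05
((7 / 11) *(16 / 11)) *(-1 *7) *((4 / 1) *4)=-12544 / 121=-103.67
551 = 551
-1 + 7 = 6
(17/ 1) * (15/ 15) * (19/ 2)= 323/ 2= 161.50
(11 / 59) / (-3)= -11 / 177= -0.06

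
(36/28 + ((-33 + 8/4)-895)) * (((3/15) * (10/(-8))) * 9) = 58257/28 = 2080.61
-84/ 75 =-28/ 25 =-1.12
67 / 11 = 6.09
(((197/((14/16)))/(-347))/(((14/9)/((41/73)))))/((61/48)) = -13957056/75714359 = -0.18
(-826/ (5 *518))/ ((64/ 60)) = -177/ 592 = -0.30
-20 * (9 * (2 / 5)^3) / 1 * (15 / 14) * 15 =-1296 / 7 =-185.14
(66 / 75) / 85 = 22 / 2125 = 0.01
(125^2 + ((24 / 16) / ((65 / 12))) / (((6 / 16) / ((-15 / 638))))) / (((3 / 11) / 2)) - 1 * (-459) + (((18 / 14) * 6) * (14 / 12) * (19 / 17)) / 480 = 353906703667 / 3076320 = 115042.23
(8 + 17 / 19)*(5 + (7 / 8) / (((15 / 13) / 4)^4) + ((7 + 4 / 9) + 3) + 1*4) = 1247564591 / 961875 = 1297.01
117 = 117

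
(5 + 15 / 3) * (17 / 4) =85 / 2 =42.50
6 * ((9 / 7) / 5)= 54 / 35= 1.54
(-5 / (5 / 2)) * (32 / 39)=-64 / 39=-1.64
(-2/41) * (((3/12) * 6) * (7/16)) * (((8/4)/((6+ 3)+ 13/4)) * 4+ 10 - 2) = -159/574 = -0.28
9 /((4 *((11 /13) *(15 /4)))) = 39 /55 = 0.71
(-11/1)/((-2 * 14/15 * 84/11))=605/784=0.77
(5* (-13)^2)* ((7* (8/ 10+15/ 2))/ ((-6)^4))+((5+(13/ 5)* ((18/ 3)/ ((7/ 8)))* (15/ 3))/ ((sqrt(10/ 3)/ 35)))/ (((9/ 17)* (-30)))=98189/ 2592 -11203* sqrt(30)/ 540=-75.75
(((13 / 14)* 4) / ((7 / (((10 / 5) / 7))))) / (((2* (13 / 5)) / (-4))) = -40 / 343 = -0.12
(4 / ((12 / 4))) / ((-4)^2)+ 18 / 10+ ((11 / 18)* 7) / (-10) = 131 / 90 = 1.46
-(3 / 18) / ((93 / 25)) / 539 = -0.00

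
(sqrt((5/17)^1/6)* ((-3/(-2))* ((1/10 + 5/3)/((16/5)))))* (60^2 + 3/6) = 381653* sqrt(510)/13056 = 660.15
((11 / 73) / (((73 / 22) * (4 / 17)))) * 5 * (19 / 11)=17765 / 10658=1.67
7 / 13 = 0.54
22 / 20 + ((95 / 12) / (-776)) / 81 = 4148021 / 3771360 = 1.10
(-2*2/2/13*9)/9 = -0.15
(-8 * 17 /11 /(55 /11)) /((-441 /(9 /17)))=8 /2695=0.00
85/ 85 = 1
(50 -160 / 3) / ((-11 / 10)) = 100 / 33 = 3.03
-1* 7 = -7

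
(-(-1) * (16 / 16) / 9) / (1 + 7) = 1 / 72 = 0.01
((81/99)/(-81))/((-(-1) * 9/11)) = -1/81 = -0.01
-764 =-764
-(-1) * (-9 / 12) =-3 / 4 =-0.75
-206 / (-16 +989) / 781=-206 / 759913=-0.00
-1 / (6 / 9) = -3 / 2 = -1.50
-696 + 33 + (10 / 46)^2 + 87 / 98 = -34322773 / 51842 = -662.06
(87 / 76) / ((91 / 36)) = 783 / 1729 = 0.45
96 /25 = 3.84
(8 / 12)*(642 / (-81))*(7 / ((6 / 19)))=-117.13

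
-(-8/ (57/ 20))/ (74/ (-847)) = -67760/ 2109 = -32.13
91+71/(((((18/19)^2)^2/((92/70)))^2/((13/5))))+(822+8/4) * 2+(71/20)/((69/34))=866328679894283581/388109236536000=2232.18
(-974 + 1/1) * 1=-973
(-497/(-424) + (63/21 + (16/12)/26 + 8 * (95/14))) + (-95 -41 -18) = -11053255/115752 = -95.49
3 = 3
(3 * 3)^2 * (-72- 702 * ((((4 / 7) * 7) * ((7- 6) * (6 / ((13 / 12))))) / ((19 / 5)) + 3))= -9650502 / 19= -507921.16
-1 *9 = -9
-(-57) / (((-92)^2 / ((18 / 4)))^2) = 4617 / 286557184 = 0.00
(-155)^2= 24025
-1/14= -0.07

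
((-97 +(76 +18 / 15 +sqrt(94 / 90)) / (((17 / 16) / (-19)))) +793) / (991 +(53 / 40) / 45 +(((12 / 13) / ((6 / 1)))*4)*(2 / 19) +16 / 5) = -5173721280 / 7515074587 - 9010560*sqrt(235) / 7515074587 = -0.71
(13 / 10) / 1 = 13 / 10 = 1.30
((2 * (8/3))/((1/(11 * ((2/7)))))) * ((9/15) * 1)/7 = 352/245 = 1.44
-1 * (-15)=15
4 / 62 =2 / 31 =0.06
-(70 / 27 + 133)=-3661 / 27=-135.59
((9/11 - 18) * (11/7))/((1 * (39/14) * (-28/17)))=153/26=5.88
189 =189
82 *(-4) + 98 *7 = 358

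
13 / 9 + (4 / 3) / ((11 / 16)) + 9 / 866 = 291001 / 85734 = 3.39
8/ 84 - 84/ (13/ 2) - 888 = -900.83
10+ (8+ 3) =21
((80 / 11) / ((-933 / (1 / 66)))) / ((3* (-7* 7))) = 0.00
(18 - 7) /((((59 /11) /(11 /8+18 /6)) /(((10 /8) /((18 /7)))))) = 148225 /33984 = 4.36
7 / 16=0.44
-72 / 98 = -36 / 49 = -0.73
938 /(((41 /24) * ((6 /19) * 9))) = 71288 /369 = 193.19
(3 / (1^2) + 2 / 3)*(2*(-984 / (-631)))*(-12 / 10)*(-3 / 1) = 129888 / 3155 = 41.17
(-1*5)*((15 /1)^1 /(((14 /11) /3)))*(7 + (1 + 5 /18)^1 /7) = -248875 /196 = -1269.77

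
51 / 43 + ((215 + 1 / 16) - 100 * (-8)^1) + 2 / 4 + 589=1605.75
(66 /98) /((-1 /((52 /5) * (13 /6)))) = -3718 /245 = -15.18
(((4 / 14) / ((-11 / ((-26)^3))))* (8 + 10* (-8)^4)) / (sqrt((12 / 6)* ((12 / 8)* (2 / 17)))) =240017856* sqrt(102) / 77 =31481318.47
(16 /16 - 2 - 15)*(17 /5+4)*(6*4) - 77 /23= -327169 /115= -2844.95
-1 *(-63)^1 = 63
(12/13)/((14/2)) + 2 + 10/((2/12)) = 5654/91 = 62.13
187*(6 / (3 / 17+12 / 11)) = 69938 / 79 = 885.29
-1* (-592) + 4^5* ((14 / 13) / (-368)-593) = -181386256 / 299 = -606643.00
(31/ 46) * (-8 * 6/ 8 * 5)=-465/ 23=-20.22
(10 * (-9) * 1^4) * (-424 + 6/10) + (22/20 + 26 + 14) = 381471/10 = 38147.10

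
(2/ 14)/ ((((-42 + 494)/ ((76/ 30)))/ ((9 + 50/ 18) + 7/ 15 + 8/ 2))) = 13889/ 1067850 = 0.01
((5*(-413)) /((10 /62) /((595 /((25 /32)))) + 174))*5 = -1218845600 /20540377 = -59.34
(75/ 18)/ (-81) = -25/ 486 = -0.05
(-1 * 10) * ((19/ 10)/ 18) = -1.06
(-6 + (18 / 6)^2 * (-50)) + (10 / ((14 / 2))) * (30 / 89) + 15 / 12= -1132037 / 2492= -454.27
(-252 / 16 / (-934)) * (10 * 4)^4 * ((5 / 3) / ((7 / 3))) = 14400000 / 467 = 30835.12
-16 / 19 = -0.84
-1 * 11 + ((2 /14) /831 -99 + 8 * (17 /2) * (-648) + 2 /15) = -1284796907 /29085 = -44173.87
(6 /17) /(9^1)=2 /51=0.04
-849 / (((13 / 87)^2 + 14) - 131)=6426081 / 885404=7.26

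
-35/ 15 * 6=-14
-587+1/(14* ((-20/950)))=-16531/28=-590.39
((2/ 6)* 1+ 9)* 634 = 17752/ 3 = 5917.33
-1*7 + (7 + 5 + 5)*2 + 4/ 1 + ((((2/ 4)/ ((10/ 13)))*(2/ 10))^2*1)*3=310507/ 10000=31.05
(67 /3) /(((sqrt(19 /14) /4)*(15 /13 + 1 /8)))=27872*sqrt(266) /7581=59.96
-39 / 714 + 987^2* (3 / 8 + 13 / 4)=3361857167 / 952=3531362.57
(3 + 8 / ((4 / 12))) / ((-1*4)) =-27 / 4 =-6.75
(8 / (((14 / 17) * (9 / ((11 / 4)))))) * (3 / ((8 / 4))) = 187 / 42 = 4.45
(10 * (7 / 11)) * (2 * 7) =980 / 11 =89.09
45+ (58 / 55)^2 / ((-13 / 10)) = 347197 / 7865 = 44.14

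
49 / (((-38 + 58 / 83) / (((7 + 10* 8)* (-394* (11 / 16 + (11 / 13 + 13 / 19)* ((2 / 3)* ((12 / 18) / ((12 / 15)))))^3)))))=5214421160306370943 / 31849345302528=163721.46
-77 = -77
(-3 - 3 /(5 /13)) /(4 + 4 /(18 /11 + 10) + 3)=-1728 /1175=-1.47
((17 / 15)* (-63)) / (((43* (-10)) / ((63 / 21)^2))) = 3213 / 2150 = 1.49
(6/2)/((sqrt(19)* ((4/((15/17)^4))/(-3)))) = -455625* sqrt(19)/6347596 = -0.31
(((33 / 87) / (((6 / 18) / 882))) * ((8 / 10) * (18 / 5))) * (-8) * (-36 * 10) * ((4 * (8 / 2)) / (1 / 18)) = 347640201216 / 145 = 2397518629.08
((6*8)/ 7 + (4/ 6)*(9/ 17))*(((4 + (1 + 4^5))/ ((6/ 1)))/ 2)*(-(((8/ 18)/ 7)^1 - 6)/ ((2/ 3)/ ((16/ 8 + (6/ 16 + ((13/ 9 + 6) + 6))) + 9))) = 19676657/ 144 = 136643.45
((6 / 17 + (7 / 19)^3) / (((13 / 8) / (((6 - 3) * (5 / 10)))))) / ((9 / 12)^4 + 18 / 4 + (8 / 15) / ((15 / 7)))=32476032000 / 442262702479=0.07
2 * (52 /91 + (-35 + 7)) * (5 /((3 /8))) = -5120 /7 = -731.43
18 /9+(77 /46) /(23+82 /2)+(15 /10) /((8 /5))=2.96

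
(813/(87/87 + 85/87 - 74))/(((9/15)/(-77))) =9077145/6266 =1448.63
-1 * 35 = -35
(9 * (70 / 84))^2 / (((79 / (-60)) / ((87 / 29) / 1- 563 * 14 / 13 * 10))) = 265885875 / 1027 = 258895.69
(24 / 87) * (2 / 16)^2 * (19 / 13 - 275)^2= 1580642 / 4901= 322.51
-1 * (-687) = 687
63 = 63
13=13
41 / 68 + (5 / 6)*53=9133 / 204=44.77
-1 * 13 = -13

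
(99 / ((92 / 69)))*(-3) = -891 / 4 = -222.75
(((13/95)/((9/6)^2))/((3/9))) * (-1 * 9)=-156/95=-1.64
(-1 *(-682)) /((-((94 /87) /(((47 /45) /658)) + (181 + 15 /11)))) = -108779 /137657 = -0.79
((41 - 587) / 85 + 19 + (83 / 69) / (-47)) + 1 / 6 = 2337103 / 183770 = 12.72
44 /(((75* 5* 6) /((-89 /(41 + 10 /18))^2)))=71289 /794750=0.09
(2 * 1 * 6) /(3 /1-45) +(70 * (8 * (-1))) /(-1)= 3918 /7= 559.71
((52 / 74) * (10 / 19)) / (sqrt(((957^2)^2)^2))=260 / 589661911733103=0.00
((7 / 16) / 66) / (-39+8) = -7 / 32736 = -0.00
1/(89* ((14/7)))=1/178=0.01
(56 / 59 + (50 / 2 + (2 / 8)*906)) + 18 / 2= 30851 / 118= 261.45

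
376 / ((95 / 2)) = 7.92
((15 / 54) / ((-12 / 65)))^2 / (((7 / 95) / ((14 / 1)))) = 10034375 / 23328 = 430.14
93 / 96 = 31 / 32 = 0.97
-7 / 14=-1 / 2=-0.50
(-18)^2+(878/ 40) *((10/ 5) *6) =2937/ 5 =587.40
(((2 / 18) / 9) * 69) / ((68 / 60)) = 115 / 153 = 0.75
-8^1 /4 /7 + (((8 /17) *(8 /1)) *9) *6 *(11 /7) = 5426 /17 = 319.18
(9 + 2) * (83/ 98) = 913/ 98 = 9.32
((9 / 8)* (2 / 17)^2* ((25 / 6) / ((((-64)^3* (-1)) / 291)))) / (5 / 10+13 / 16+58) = 21825 / 17973968896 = 0.00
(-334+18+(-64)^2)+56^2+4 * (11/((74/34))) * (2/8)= 256079/37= 6921.05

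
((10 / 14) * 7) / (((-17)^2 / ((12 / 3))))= 20 / 289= 0.07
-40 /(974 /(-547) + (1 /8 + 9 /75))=4376000 /167997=26.05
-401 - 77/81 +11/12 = -129935/324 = -401.03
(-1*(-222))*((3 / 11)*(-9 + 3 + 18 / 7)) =-15984 / 77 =-207.58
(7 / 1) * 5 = 35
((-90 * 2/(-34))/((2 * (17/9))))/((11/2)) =810/3179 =0.25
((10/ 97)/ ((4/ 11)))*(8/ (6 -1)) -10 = -926/ 97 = -9.55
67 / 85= 0.79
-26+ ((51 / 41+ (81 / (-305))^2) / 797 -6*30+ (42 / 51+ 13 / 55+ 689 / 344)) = -39682592786078257 / 195542834359400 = -202.94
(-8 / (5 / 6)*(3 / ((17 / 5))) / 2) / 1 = -72 / 17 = -4.24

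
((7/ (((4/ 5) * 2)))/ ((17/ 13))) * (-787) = -2632.98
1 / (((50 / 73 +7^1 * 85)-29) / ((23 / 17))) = 1679 / 703256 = 0.00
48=48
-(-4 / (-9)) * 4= -16 / 9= -1.78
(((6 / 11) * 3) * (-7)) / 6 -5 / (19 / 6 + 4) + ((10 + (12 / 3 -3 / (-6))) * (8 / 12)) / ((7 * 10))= -245213 / 99330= -2.47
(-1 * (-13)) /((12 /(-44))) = -143 /3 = -47.67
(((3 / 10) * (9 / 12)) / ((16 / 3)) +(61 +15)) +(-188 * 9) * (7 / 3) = -2478053 / 640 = -3871.96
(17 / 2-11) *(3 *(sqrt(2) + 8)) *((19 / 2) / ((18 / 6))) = -190-95 *sqrt(2) / 4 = -223.59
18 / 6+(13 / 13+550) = 554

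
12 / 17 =0.71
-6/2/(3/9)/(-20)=9/20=0.45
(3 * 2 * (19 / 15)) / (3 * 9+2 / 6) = 57 / 205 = 0.28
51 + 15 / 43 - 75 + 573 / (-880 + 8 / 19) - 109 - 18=-108728477 / 718616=-151.30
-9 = -9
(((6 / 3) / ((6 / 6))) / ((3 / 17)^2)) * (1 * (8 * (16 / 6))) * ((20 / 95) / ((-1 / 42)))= -2071552 / 171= -12114.34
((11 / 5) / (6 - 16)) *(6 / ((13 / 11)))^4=-146.16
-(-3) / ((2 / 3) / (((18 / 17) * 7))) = 567 / 17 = 33.35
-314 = -314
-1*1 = -1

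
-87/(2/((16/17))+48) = -696/401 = -1.74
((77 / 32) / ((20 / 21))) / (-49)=-33 / 640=-0.05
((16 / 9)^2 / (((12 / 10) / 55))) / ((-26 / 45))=-250.71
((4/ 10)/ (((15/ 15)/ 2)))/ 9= 0.09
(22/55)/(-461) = -2/2305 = -0.00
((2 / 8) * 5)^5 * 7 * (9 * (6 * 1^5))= 590625 / 512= 1153.56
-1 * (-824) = 824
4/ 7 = 0.57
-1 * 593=-593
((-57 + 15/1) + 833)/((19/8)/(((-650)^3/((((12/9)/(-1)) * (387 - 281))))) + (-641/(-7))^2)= 31932571125000/338514583924343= 0.09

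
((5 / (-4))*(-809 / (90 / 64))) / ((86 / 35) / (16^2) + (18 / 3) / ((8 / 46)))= 28994560 / 1391427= 20.84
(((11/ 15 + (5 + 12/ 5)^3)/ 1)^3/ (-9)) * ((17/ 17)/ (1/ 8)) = -28224415916391232/ 474609375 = -59468728.19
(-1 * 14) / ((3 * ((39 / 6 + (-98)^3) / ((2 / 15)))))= 56 / 84706695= 0.00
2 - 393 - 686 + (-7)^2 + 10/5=-1026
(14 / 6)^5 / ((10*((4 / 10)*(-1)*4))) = -16807 / 3888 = -4.32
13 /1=13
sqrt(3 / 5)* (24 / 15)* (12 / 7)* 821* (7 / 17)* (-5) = -78816* sqrt(15) / 85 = -3591.21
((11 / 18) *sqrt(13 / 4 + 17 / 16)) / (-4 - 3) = -11 *sqrt(69) / 504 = -0.18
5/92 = 0.05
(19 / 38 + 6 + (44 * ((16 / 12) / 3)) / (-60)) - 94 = -23713 / 270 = -87.83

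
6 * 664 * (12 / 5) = 47808 / 5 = 9561.60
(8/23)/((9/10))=80/207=0.39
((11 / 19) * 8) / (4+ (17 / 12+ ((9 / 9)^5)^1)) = 96 / 133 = 0.72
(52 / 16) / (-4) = -13 / 16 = -0.81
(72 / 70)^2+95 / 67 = 203207 / 82075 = 2.48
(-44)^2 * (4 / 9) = 7744 / 9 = 860.44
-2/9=-0.22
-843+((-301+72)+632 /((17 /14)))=-9376 /17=-551.53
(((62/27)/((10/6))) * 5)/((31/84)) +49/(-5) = 133/15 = 8.87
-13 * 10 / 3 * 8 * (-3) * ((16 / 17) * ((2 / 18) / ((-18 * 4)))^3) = -65 / 18068994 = -0.00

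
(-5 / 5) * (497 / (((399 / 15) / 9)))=-3195 / 19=-168.16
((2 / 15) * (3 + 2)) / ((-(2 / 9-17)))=0.04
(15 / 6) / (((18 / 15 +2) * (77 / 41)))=0.42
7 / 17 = 0.41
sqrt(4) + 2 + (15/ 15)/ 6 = 25/ 6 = 4.17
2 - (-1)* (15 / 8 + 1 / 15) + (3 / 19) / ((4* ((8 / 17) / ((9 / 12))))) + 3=7.00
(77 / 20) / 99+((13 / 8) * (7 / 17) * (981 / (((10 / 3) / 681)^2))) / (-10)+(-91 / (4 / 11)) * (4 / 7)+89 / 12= -3353598973111 / 1224000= -2739868.44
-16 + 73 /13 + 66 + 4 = 59.62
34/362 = 17/181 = 0.09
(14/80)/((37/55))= 77/296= 0.26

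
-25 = -25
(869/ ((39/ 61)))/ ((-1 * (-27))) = 53009/ 1053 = 50.34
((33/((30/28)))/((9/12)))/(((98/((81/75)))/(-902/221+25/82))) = -1935846/1132625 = -1.71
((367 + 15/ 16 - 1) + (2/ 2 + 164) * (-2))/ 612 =197/ 3264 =0.06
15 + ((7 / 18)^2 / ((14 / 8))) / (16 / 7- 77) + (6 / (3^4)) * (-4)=14.70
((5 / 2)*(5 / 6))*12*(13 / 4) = 325 / 4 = 81.25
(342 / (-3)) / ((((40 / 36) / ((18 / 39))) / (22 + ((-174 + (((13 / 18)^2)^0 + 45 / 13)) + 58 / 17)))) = 98040456 / 14365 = 6824.95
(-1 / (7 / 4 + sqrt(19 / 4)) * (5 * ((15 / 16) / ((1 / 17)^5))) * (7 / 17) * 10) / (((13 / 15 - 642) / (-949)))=-10323361.92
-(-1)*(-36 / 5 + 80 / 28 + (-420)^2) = 6173848 / 35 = 176395.66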